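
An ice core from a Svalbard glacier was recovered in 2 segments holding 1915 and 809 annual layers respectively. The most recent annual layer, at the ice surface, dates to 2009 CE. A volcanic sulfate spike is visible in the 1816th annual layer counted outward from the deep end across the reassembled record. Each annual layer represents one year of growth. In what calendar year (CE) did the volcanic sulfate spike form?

1101 CE

Total annual layers = 1915 + 809 = 2724.
The volcanic sulfate spike sits at annual layer 1816 from the deep end, so 2724 − 1816 = 908 annual layers formed after it.
Counting back 908 years from 2009 CE places the volcanic sulfate spike in 2009 − 908 = 1101 CE.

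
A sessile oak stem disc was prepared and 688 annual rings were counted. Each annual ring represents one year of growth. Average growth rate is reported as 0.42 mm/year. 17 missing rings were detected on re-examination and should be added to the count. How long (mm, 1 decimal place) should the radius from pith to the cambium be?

296.1 mm

Adjusted count: 688 + 17 = 705 annual rings.
Predicted length = 0.42 mm/year × 705 years = 296.1 mm.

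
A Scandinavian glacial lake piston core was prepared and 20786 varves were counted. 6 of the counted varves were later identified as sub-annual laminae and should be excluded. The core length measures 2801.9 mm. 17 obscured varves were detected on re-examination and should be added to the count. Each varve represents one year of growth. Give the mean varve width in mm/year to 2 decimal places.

0.13 mm/year

After corrections the count is 20786 − 6 + 17 = 20797 varves.
2801.9 mm over 20797 years gives 2801.9 / 20797 ≈ 0.13 mm/year.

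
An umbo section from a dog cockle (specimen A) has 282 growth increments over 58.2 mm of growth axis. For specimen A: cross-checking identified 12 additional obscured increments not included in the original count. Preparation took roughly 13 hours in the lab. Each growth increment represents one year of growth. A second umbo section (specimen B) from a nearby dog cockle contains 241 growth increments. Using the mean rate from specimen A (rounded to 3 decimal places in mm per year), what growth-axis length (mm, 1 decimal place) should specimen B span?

Specimen A: correcting the raw count gives 282 + 12 = 294 true growth increments.
A: 58.2 mm over 294 years gives 58.2 / 294 ≈ 0.198 mm/year.
B's length ≈ 0.198 × 241 = 47.7 mm.

47.7 mm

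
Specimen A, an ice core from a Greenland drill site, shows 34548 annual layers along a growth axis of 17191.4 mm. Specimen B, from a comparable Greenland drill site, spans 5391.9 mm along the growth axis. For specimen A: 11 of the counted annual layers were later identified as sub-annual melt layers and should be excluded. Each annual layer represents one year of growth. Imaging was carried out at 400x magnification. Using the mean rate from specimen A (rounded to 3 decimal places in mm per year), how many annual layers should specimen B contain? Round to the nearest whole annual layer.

10827 annual layers

Specimen A: adjusted count: 34548 − 11 = 34537 annual layers.
A: Mean rate = 17191.4 mm / 34537 years ≈ 0.498 mm per year.
Specimen B: 5391.9 mm / 0.498 mm per year = 10827.11 years ≈ 10827 annual layers.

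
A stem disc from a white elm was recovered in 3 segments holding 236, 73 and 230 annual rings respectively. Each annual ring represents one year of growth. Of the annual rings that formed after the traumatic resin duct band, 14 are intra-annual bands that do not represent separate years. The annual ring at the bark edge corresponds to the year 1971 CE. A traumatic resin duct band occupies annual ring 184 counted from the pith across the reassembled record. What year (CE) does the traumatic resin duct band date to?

1630 CE

Total annual rings = 236 + 73 + 230 = 539.
Between annual ring 184 and the bark edge there are 539 − 184 = 355 annual rings.
Removing the 14 false annual rings leaves 355 − 14 = 341 true annual rings beyond the traumatic resin duct band.
The annual ring at the bark edge is 1971 CE, so the traumatic resin duct band dates to 1971 − 341 = 1630 CE.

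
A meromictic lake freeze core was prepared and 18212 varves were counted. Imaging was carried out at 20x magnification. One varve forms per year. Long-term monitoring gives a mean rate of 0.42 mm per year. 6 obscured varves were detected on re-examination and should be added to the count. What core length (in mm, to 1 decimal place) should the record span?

After corrections the count is 18212 + 6 = 18218 varves.
Predicted length = 0.42 mm/year × 18218 years = 7651.6 mm.

7651.6 mm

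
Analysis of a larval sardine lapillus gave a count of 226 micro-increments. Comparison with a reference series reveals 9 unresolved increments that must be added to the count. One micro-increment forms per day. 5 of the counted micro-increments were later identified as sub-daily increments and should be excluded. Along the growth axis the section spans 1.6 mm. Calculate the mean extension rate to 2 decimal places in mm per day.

Adjusted count: 226 − 5 + 9 = 230 micro-increments.
1.6 mm over 230 days gives 1.6 / 230 ≈ 0.01 mm per day.

0.01 mm per day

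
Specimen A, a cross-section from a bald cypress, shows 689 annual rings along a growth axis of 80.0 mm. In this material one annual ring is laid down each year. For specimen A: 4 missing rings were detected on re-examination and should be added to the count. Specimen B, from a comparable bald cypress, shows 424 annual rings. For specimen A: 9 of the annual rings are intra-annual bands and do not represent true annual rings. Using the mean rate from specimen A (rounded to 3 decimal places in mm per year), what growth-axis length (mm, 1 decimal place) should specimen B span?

Specimen A: after corrections the count is 689 − 9 + 4 = 684 annual rings.
A: Mean rate = 80.0 mm / 684 years ≈ 0.117 mm per year.
B's length ≈ 0.117 × 424 = 49.6 mm.

49.6 mm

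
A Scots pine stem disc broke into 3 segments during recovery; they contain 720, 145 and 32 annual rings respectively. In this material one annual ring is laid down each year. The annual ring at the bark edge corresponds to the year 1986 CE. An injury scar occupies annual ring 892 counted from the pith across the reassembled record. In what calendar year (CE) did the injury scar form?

Total annual rings = 720 + 145 + 32 = 897.
The injury scar sits at annual ring 892 from the pith, so 897 − 892 = 5 annual rings formed after it.
Counting back 5 years from 1986 CE places the injury scar in 1986 − 5 = 1981 CE.

1981 CE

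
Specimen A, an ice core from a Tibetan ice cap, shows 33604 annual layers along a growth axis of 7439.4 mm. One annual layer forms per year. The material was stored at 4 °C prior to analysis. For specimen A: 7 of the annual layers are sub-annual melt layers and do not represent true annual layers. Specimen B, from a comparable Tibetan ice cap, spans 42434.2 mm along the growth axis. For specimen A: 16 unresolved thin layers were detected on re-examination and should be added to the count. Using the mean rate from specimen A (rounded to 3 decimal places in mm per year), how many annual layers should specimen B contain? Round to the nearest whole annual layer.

Specimen A: after corrections the count is 33604 − 7 + 16 = 33613 annual layers.
A: Extension rate ≈ 7439.4 / 33613 = 0.221 mm per year.
B spans 42434.2 / 0.221 = 192009.95 years ≈ 192010 annual layers.

192010 annual layers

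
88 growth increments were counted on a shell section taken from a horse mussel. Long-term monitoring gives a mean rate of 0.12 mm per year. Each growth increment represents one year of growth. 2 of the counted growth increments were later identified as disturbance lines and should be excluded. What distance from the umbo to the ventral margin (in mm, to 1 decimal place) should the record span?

10.3 mm

Adjusted count: 88 − 2 = 86 growth increments.
Length ≈ 0.12 × 86 = 10.3 mm.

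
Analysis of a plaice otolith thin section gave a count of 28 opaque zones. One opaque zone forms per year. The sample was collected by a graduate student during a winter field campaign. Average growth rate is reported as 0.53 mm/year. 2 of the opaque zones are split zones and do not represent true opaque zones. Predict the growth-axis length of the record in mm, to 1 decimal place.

13.8 mm

True opaque zone count = 28 − 2 = 26.
Length ≈ 0.53 × 26 = 13.8 mm.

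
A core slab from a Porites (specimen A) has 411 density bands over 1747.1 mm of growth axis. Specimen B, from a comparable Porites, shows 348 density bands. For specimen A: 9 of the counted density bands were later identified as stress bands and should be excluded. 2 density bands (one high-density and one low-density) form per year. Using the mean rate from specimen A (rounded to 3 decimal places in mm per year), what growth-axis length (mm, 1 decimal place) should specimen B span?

Specimen A: adjusted count: 411 − 9 = 402 density bands.
Specimen A: 402 density bands at 2 per year is 402 / 2 = 201 years.
A: Mean rate = 1747.1 mm / 201 years ≈ 8.692 mm per year.
Specimen B: with 2 density bands per year, 348 / 2 = 174 years. B's length ≈ 8.692 × 174 = 1512.4 mm.

1512.4 mm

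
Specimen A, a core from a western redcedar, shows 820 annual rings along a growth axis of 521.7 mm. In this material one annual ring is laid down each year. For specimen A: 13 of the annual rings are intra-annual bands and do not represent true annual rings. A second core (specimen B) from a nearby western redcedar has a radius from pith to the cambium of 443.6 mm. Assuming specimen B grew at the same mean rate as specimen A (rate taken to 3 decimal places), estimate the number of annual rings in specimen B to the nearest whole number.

Specimen A: correcting the raw count gives 820 − 13 = 807 true annual rings.
A: 521.7 mm over 807 years gives 521.7 / 807 ≈ 0.646 mm/year.
B spans 443.6 / 0.646 = 686.69 years ≈ 687 annual rings.

687 annual rings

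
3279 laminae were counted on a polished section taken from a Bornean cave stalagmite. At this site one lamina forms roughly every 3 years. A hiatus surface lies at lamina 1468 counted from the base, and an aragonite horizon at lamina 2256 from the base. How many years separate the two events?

The two markers are separated by 2256 − 1468 = 788 laminae.
Multiplying by 3 years per lamina: 788 × 3 = 2364 years.

2364 yr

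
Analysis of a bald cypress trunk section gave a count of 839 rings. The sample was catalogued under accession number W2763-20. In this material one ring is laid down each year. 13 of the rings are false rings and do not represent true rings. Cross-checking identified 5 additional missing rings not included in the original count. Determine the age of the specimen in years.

True ring count = 839 − 13 + 5 = 831.
At one ring per year, that is 831 years.

831 years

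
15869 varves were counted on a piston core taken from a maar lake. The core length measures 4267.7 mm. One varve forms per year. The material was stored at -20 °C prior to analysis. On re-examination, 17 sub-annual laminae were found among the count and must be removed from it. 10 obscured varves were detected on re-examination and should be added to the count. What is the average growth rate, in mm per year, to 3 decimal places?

0.269 mm per year

True varve count = 15869 − 17 + 10 = 15862.
Mean rate = 4267.7 mm / 15862 years ≈ 0.269 mm per year.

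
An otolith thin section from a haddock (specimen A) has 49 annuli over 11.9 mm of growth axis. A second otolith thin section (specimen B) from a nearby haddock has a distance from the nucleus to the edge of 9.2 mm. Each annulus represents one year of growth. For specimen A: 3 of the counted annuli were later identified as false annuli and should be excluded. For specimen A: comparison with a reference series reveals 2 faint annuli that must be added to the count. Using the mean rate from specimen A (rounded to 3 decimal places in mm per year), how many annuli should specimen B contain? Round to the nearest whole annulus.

Specimen A: after corrections the count is 49 − 3 + 2 = 48 annuli.
A: Extension rate ≈ 11.9 / 48 = 0.248 mm per year.
B spans 9.2 / 0.248 = 37.10 years ≈ 37 annuli.

37 annuli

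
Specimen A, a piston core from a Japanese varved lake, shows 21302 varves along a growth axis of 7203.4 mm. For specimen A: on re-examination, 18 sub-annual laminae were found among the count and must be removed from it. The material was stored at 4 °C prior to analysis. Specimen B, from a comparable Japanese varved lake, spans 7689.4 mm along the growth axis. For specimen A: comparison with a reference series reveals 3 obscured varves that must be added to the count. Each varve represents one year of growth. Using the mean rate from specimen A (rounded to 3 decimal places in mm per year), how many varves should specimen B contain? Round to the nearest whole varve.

22750 varves

Specimen A: adjusted count: 21302 − 18 + 3 = 21287 varves.
A: Extension rate ≈ 7203.4 / 21287 = 0.338 mm/yr.
For B, 7689.4 / 0.338 = 22749.70 years ≈ 22750 varves.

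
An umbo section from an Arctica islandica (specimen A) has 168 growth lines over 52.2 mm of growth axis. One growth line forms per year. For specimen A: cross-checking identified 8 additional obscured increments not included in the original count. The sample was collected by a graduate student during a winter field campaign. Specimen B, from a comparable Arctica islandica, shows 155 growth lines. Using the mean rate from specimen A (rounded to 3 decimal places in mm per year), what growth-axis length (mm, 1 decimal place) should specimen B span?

Specimen A: correcting the raw count gives 168 + 8 = 176 true growth lines.
A: 52.2 mm over 176 years gives 52.2 / 176 ≈ 0.297 mm per year.
B's length ≈ 0.297 × 155 = 46.0 mm.

46.0 mm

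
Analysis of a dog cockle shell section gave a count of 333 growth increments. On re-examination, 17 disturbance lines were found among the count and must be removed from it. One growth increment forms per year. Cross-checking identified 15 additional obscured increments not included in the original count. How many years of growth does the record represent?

331 years

Correcting the raw count gives 333 − 17 + 15 = 331 true growth increments.
One growth increment per year makes the duration 331 years.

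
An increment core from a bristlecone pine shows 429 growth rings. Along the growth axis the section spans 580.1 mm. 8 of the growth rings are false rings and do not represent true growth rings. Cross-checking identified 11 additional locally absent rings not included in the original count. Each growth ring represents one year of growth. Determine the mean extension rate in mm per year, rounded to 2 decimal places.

Adjusted count: 429 − 8 + 11 = 432 growth rings.
580.1 mm over 432 years gives 580.1 / 432 ≈ 1.34 mm per year.

1.34 mm per year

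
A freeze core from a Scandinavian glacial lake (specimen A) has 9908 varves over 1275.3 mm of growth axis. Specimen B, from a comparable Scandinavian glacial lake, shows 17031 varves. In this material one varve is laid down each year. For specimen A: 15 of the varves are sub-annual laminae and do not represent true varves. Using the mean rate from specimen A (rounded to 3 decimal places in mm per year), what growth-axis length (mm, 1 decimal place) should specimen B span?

2197.0 mm

Specimen A: true varve count = 9908 − 15 = 9893.
A: Mean rate = 1275.3 mm / 9893 years ≈ 0.129 mm/year.
B's length ≈ 0.129 × 17031 = 2197.0 mm.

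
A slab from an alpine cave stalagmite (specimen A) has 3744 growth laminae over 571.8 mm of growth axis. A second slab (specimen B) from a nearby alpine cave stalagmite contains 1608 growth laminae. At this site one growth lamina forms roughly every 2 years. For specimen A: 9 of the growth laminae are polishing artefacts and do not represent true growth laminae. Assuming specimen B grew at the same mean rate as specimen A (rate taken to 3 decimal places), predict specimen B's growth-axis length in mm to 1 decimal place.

Specimen A: adjusted count: 3744 − 9 = 3735 growth laminae.
Specimen A: multiplying by 2 years per growth lamina: 3735 × 2 = 7470 years.
A: Extension rate ≈ 571.8 / 7470 = 0.077 mm/year.
Specimen B: multiplying by 2 years per growth lamina: 1608 × 2 = 3216 years. Length of B = 0.077 × 3216 = 247.6 mm.

247.6 mm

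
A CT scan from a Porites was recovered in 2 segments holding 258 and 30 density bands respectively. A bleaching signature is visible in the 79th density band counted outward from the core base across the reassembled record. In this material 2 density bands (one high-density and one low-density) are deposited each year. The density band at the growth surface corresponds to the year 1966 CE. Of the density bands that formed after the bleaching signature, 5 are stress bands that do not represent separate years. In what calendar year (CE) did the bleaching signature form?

1864 CE

Total density bands = 258 + 30 = 288.
288 − 79 = 209 density bands lie beyond the bleaching signature toward the growth surface.
209 − 5 false = 204 true density bands after the bleaching signature.
204 density bands at 2 per year is 204 / 2 = 102 years.
Counting back 102 years from 1966 CE places the bleaching signature in 1966 − 102 = 1864 CE.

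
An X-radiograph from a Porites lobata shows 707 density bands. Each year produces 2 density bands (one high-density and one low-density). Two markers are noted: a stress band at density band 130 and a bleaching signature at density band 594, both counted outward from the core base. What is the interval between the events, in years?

232 years

Separation: 594 − 130 = 464 density bands.
464 density bands at 2 per year is 464 / 2 = 232 years.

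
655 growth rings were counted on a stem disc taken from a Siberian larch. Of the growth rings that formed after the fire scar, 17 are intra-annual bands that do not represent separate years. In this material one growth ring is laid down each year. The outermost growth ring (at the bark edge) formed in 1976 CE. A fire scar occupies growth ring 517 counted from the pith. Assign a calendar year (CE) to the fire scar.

1855 CE

Between growth ring 517 and the bark edge there are 655 − 517 = 138 growth rings.
Excluding 17 false growth rings: 138 − 17 = 121.
Counting back 121 years from 1976 CE places the fire scar in 1976 − 121 = 1855 CE.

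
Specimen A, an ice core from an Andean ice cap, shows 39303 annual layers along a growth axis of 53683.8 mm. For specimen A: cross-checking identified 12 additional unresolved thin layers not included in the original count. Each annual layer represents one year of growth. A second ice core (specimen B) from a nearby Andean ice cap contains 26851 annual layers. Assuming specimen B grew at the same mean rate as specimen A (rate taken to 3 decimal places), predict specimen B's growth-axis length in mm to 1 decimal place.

Specimen A: after corrections the count is 39303 + 12 = 39315 annual layers.
A: Extension rate ≈ 53683.8 / 39315 = 1.365 mm/yr.
Length of B = 1.365 × 26851 = 36651.6 mm.

36651.6 mm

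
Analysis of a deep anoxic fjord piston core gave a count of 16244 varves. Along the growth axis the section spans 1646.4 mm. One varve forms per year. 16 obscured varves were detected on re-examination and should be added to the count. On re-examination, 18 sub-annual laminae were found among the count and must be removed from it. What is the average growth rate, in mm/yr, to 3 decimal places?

0.101 mm/yr

Adjusted count: 16244 − 18 + 16 = 16242 varves.
Mean rate = 1646.4 mm / 16242 years ≈ 0.101 mm/yr.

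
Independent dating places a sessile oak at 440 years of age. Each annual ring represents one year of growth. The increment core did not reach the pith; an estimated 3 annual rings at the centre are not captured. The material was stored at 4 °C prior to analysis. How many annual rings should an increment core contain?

At one annual ring per year, 440 years correspond to 440 annual rings.
Subtracting the 3 annual rings not captured gives 440 − 3 = 437 annual rings in the record.

437 annual rings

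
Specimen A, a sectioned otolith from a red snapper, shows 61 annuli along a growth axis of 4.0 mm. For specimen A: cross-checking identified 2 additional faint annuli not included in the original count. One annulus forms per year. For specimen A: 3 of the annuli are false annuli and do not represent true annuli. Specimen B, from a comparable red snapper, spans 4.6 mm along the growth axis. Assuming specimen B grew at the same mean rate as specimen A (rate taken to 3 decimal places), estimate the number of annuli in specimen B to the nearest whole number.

Specimen A: correcting the raw count gives 61 − 3 + 2 = 60 true annuli.
A: 4.0 mm over 60 years gives 4.0 / 60 ≈ 0.067 mm/yr.
B spans 4.6 / 0.067 = 68.66 years ≈ 69 annuli.

69 annuli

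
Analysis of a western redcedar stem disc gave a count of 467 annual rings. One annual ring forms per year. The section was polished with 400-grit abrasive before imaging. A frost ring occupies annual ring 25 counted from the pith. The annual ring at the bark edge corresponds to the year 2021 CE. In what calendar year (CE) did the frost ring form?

1579 CE

The frost ring sits at annual ring 25 from the pith, so 467 − 25 = 442 annual rings formed after it.
The annual ring at the bark edge is 2021 CE, so the frost ring dates to 2021 − 442 = 1579 CE.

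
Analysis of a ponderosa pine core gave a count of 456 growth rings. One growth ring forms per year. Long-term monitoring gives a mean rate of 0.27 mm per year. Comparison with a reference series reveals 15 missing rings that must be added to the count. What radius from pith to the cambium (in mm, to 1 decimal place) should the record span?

127.2 mm

Adjusted count: 456 + 15 = 471 growth rings.
Predicted length = 0.27 mm/year × 471 years = 127.2 mm.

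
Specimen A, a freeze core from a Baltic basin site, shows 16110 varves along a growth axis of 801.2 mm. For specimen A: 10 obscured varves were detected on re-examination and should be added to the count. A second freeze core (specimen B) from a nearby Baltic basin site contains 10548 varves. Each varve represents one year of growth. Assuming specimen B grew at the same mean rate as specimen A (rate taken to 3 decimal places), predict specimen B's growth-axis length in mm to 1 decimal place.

Specimen A: adjusted count: 16110 + 10 = 16120 varves.
A: 801.2 mm over 16120 years gives 801.2 / 16120 ≈ 0.050 mm/yr.
B's length ≈ 0.050 × 10548 = 527.4 mm.

527.4 mm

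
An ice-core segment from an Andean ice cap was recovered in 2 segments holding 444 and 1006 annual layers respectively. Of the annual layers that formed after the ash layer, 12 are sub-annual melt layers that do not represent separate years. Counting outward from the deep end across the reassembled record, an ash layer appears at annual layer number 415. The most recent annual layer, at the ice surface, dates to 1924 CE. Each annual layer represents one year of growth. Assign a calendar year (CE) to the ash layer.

Total annual layers = 444 + 1006 = 1450.
The ash layer sits at annual layer 415 from the deep end, so 1450 − 415 = 1035 annual layers formed after it.
Excluding 12 false annual layers: 1035 − 12 = 1023.
Counting back 1023 years from 1924 CE places the ash layer in 1924 − 1023 = 901 CE.

901 CE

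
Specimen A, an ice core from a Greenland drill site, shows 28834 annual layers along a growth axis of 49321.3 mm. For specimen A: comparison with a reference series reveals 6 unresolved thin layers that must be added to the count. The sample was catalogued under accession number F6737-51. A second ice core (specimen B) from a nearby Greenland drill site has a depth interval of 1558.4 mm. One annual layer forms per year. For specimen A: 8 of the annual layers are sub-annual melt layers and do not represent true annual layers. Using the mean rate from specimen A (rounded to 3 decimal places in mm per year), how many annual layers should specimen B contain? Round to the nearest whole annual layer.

911 annual layers

Specimen A: true annual layer count = 28834 − 8 + 6 = 28832.
A: 49321.3 mm over 28832 years gives 49321.3 / 28832 ≈ 1.711 mm/year.
For B, 1558.4 / 1.711 = 910.81 years ≈ 911 annual layers.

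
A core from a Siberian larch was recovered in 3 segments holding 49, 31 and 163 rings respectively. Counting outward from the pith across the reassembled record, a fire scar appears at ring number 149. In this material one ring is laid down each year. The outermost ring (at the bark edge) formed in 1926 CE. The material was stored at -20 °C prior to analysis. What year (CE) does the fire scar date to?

1832 CE

Total rings = 49 + 31 + 163 = 243.
The fire scar sits at ring 149 from the pith, so 243 − 149 = 94 rings formed after it.
Counting back 94 years from 1926 CE places the fire scar in 1926 − 94 = 1832 CE.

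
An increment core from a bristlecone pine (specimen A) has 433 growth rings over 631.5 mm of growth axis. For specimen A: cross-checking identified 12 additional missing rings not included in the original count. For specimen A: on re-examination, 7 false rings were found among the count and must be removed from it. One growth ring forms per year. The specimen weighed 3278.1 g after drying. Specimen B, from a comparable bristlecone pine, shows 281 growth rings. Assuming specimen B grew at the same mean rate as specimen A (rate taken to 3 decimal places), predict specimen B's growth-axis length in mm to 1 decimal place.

Specimen A: after corrections the count is 433 − 7 + 12 = 438 growth rings.
A: Mean rate = 631.5 mm / 438 years ≈ 1.442 mm per year.
For B, 1.442 mm/year × 281 years = 405.2 mm.

405.2 mm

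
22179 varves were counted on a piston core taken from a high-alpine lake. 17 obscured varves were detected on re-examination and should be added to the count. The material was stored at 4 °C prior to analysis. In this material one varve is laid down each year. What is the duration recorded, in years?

True varve count = 22179 + 17 = 22196.
At one varve per year, that is 22196 years.

22196 years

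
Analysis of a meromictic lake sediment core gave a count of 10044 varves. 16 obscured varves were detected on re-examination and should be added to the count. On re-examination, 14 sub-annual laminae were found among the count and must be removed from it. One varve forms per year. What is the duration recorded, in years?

Correcting the raw count gives 10044 − 14 + 16 = 10046 true varves.
With a one-to-one varve periodicity this is 10046 years.

10046 yr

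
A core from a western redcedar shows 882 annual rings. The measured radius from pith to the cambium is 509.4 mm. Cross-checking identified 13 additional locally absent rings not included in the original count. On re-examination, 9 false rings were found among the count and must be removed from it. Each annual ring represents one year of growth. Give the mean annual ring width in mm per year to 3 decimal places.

0.575 mm per year

Correcting the raw count gives 882 − 9 + 13 = 886 true annual rings.
Extension rate ≈ 509.4 / 886 = 0.575 mm per year.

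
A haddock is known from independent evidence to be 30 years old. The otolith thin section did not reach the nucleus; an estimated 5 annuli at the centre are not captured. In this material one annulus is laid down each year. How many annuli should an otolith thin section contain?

Expected annuli over 30 years: 30.
30 − 5 missed = 25 annuli expected in the prepared section.

25 annuli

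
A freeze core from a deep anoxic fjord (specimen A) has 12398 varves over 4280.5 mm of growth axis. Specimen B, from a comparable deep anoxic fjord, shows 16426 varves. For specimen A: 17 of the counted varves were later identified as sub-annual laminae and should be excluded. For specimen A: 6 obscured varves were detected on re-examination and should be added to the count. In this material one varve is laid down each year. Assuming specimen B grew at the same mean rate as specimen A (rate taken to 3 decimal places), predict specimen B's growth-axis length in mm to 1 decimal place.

5683.4 mm

Specimen A: adjusted count: 12398 − 17 + 6 = 12387 varves.
A: Mean rate = 4280.5 mm / 12387 years ≈ 0.346 mm/year.
B's length ≈ 0.346 × 16426 = 5683.4 mm.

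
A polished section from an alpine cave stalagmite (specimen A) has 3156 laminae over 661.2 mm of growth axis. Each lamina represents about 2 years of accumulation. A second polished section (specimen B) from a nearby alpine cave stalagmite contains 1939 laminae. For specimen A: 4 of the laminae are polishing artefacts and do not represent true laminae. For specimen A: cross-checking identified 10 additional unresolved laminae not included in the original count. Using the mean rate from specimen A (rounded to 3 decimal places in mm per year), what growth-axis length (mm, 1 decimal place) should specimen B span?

Specimen A: adjusted count: 3156 − 4 + 10 = 3162 laminae.
Specimen A: multiplying by 2 years per lamina: 3162 × 2 = 6324 years.
A: Extension rate ≈ 661.2 / 6324 = 0.105 mm/yr.
Specimen B: 1939 laminae at 2 years each span 1939 × 2 = 3878 years. Length of B = 0.105 × 3878 = 407.2 mm.

407.2 mm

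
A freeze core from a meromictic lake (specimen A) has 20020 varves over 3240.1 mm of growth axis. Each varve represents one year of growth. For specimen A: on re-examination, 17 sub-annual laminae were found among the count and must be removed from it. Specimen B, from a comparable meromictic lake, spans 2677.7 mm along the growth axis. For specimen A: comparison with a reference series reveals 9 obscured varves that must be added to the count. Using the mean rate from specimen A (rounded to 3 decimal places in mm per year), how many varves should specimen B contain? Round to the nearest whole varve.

16529 varves

Specimen A: adjusted count: 20020 − 17 + 9 = 20012 varves.
A: 3240.1 mm over 20012 years gives 3240.1 / 20012 ≈ 0.162 mm/year.
B spans 2677.7 / 0.162 = 16529.01 years ≈ 16529 varves.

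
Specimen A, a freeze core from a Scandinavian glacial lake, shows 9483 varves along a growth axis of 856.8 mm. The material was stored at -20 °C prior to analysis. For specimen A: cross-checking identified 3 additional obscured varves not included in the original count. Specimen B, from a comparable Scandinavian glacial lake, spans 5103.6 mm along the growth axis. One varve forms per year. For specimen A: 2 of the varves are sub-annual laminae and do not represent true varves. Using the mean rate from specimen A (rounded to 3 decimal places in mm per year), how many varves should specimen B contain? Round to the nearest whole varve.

56707 varves

Specimen A: after corrections the count is 9483 − 2 + 3 = 9484 varves.
A: Mean rate = 856.8 mm / 9484 years ≈ 0.090 mm/year.
B spans 5103.6 / 0.090 = 56706.67 years ≈ 56707 varves.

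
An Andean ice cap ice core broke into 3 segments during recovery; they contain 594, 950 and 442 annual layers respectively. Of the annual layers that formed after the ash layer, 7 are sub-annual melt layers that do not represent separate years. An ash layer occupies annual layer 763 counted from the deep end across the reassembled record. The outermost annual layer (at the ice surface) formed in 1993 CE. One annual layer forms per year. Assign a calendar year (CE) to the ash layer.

777 CE

Total annual layers = 594 + 950 + 442 = 1986.
Between annual layer 763 and the ice surface there are 1986 − 763 = 1223 annual layers.
Removing the 7 false annual layers leaves 1223 − 7 = 1216 true annual layers beyond the ash layer.
The annual layer at the ice surface is 1993 CE, so the ash layer dates to 1993 − 1216 = 777 CE.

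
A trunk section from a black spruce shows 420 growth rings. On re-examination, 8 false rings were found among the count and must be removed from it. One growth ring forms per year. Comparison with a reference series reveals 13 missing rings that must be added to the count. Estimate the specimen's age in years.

425 yr

Adjusted count: 420 − 8 + 13 = 425 growth rings.
One growth ring per year makes the duration 425 years.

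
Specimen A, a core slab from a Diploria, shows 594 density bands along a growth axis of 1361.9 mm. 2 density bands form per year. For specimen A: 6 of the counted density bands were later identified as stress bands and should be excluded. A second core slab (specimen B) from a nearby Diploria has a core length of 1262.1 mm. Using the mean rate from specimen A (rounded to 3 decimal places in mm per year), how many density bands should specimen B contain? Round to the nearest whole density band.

Specimen A: after corrections the count is 594 − 6 = 588 density bands.
Specimen A: dividing by 2 density bands per year: 588 / 2 = 294 years.
A: 1361.9 mm over 294 years gives 1361.9 / 294 ≈ 4.632 mm/year.
B spans 1262.1 / 4.632 = 272.47 years; at 2 density bands per year that is 272.47 × 2 ≈ 545 density bands.

545 density bands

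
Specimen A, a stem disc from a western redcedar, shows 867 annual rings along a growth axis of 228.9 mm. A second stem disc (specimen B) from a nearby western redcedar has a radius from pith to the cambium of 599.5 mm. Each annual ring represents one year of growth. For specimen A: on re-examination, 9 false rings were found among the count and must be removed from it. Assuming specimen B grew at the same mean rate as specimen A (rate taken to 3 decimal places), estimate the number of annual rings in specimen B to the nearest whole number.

2245 annual rings

Specimen A: true annual ring count = 867 − 9 = 858.
A: Extension rate ≈ 228.9 / 858 = 0.267 mm/year.
B spans 599.5 / 0.267 = 2245.32 years ≈ 2245 annual rings.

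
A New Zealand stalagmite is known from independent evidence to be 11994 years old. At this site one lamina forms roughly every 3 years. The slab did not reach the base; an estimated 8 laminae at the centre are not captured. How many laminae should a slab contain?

3990 laminae

Expected laminae: 11994 / 3 = 3998.
3998 − 8 missed = 3990 laminae expected in the prepared section.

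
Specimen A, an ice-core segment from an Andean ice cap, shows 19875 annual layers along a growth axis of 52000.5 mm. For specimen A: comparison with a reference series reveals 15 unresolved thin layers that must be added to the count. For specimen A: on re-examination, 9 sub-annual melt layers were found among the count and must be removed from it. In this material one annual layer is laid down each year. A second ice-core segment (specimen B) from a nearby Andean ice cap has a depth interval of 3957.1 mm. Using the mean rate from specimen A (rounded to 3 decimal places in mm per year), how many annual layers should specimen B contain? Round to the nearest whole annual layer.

Specimen A: adjusted count: 19875 − 9 + 15 = 19881 annual layers.
A: 52000.5 mm over 19881 years gives 52000.5 / 19881 ≈ 2.616 mm/yr.
Specimen B: 3957.1 mm / 2.616 mm per year = 1512.65 years ≈ 1513 annual layers.

1513 annual layers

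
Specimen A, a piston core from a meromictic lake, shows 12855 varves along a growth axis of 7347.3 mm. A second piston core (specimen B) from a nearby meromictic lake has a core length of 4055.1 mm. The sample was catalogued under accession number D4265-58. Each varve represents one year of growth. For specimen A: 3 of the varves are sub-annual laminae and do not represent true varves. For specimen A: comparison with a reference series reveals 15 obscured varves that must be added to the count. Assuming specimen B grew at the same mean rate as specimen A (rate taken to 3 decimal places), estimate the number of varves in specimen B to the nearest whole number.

Specimen A: correcting the raw count gives 12855 − 3 + 15 = 12867 true varves.
A: 7347.3 mm over 12867 years gives 7347.3 / 12867 ≈ 0.571 mm per year.
B spans 4055.1 / 0.571 = 7101.75 years ≈ 7102 varves.

7102 varves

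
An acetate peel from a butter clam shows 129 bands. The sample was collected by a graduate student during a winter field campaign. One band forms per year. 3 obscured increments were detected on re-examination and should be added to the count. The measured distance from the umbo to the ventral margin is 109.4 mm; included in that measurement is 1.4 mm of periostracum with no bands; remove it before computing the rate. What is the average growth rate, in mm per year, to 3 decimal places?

True band count = 129 + 3 = 132.
The growth record spans 109.4 − 1.4 = 108.0 mm.
Mean rate = 108.0 mm / 132 years ≈ 0.818 mm per year.

0.818 mm per year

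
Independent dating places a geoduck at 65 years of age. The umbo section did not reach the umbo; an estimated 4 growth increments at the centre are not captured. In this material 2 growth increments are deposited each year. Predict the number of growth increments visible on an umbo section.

Expected growth increments: 65 × 2 = 130.
130 − 4 missed = 126 growth increments expected in the prepared section.

126 growth increments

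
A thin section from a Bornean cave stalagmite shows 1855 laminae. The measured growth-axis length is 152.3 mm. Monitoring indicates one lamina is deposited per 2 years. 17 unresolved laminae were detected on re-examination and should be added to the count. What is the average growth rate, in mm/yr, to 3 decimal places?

Correcting the raw count gives 1855 + 17 = 1872 true laminae.
At 2 years per lamina, 1872 × 2 = 3744 years.
Mean rate = 152.3 mm / 3744 years ≈ 0.041 mm/yr.

0.041 mm/yr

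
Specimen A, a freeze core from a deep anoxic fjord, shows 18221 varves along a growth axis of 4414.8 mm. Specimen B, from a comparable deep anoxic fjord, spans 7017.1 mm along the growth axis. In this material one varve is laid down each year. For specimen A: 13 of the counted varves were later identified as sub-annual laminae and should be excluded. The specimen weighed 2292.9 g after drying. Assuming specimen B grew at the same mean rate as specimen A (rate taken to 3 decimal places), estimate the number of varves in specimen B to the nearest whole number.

28996 varves

Specimen A: after corrections the count is 18221 − 13 = 18208 varves.
A: Mean rate = 4414.8 mm / 18208 years ≈ 0.242 mm per year.
B spans 7017.1 / 0.242 = 28996.28 years ≈ 28996 varves.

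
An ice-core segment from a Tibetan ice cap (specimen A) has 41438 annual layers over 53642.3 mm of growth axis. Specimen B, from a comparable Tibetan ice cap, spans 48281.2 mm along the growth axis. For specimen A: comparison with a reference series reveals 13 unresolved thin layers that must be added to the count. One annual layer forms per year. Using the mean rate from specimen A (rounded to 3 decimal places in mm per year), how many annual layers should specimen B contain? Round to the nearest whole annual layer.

Specimen A: true annual layer count = 41438 + 13 = 41451.
A: Extension rate ≈ 53642.3 / 41451 = 1.294 mm/year.
For B, 48281.2 / 1.294 = 37311.59 years ≈ 37312 annual layers.

37312 annual layers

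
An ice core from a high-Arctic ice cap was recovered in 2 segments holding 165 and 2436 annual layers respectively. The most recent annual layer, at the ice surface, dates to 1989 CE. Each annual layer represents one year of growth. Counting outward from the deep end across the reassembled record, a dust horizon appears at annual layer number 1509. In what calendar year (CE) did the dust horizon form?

Total annual layers = 165 + 2436 = 2601.
2601 − 1509 = 1092 annual layers lie beyond the dust horizon toward the ice surface.
Counting back 1092 years from 1989 CE places the dust horizon in 1989 − 1092 = 897 CE.

897 CE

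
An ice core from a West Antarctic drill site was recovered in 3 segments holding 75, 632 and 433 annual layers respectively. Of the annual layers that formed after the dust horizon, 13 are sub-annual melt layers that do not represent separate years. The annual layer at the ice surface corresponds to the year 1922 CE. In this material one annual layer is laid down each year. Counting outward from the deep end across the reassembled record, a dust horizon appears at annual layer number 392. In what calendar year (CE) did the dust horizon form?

1187 CE

Total annual layers = 75 + 632 + 433 = 1140.
Between annual layer 392 and the ice surface there are 1140 − 392 = 748 annual layers.
748 − 13 false = 735 true annual layers after the dust horizon.
Counting back 735 years from 1922 CE places the dust horizon in 1922 − 735 = 1187 CE.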